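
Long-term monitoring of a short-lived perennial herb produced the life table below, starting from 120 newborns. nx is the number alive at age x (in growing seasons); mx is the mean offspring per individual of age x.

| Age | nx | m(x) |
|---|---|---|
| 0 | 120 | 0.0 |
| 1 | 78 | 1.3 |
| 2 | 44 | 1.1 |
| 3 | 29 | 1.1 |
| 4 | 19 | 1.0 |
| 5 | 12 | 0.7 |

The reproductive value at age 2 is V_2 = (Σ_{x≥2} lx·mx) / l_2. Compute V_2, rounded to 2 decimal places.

lx = nx/n0 = nx/120: 1, 0.65, 0.36667…, 0.24167…, 0.15833…, 0.1
lx·mx for x ≥ 2: 0.403333…, 0.265833…, 0.158333…, 0.07 → sum = 0.8975…
V_2 = 0.8975… / l_2 = 0.8975… / 0.366667… = 2.447727… → 2.45

2.45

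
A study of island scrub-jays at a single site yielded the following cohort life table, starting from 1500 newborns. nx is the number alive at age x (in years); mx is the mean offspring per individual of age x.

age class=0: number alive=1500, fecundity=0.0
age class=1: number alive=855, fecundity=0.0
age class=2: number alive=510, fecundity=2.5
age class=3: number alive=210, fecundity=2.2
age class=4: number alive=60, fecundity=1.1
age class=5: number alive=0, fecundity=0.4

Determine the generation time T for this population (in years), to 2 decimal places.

2.33

lx = nx/n0 = nx/1500: 1, 0.57, 0.34, 0.14, 0.04, 0
lx·mx: 0, 0, 0.85, 0.308, 0.044, 0 → R0 = 1.202
x·lx·mx: 0, 0, 1.7, 0.924, 0.176, 0 → Σ = 2.8
T = 2.8 / 1.202 = 2.329451… → 2.33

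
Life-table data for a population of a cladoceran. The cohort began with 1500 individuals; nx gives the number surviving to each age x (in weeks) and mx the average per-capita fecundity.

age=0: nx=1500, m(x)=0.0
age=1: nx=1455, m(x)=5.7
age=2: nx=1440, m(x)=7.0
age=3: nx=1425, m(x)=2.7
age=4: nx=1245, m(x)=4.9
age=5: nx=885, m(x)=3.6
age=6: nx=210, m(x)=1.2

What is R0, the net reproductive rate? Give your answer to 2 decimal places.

21.17

lx = nx/n0 = nx/1500: 1, 0.97, 0.96, 0.95, 0.83, 0.59, 0.14
lx·mx by age: 0, 5.529, 6.72, 2.565, 4.067, 2.124, 0.168
R0 = Σ lx·mx = 21.173 → 21.17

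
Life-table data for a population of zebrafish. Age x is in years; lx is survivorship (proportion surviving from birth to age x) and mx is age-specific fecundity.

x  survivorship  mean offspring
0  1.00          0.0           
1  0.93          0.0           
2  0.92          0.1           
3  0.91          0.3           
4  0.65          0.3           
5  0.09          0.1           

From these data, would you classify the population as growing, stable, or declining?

R0 = Σ lx·mx = 0 + 0 + 0.092 + 0.273 + 0.195 + 0.009 = 0.569
R0 < 1, so the population is declining.

declining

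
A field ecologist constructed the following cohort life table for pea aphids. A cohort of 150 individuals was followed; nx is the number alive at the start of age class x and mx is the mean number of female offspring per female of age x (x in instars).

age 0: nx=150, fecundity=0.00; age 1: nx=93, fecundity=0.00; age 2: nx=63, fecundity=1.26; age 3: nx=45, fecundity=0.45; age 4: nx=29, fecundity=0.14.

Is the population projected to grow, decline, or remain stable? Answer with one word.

lx = nx/n0 = nx/150: 1, 0.62, 0.42, 0.3, 0.19333…
R0 = Σ lx·mx = 0 + 0 + 0.5292 + 0.135 + 0.027067… = 0.691267…
R0 < 1, so the population is declining.

declining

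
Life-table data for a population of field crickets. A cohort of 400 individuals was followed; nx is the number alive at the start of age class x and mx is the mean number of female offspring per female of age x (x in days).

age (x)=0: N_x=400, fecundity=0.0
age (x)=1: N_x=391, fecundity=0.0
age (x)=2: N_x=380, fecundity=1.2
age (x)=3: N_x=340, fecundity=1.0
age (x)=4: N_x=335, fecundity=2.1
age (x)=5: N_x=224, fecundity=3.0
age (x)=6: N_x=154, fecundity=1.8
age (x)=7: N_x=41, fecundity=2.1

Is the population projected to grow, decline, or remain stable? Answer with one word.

lx = nx/n0 = nx/400: 1, 0.9775, 0.95, 0.85, 0.8375, 0.56, 0.385, 0.1025
R0 = Σ lx·mx = 0 + 0 + 1.14 + 0.85 + 1.75875 + 1.68 + 0.693 + 0.21525 = 6.337
R0 > 1, so the population is growing.

growing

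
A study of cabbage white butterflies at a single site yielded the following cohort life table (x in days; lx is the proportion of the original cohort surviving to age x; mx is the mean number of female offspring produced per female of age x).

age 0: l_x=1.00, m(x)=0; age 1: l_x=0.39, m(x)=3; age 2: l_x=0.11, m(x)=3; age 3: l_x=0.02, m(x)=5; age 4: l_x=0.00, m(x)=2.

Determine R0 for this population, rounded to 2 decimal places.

lx·mx by age: 0, 1.17, 0.33, 0.1, 0
R0 = Σ lx·mx = 1.6 → 1.60

1.60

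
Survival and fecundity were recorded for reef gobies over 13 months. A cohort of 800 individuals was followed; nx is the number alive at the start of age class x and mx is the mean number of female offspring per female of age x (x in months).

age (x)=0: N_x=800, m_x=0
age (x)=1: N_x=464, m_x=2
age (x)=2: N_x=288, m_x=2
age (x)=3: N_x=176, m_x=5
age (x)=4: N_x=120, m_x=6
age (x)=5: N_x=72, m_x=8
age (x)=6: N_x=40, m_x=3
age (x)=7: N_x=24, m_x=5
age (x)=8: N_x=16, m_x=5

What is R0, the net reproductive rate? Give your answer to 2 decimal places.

5.00

lx = nx/n0 = nx/800: 1, 0.58, 0.36, 0.22, 0.15, 0.09, 0.05, 0.03, 0.02
lx·mx by age: 0, 1.16, 0.72, 1.1, 0.9, 0.72, 0.15, 0.15, 0.1
R0 = Σ lx·mx = 5 → 5.00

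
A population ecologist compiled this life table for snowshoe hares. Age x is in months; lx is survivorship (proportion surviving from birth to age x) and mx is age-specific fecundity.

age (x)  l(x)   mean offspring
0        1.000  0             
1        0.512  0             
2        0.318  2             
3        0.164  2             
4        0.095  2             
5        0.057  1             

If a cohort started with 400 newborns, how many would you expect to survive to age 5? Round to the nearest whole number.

Expected survivors = N0 · l_5 = 400 × 0.057 = 22.8 → 23

23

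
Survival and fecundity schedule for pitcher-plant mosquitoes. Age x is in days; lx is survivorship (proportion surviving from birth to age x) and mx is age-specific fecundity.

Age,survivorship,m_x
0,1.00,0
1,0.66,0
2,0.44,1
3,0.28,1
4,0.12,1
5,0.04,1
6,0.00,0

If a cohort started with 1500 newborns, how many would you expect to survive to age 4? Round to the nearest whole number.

Expected survivors = N0 · l_4 = 1500 × 0.12 = 180 → 180

180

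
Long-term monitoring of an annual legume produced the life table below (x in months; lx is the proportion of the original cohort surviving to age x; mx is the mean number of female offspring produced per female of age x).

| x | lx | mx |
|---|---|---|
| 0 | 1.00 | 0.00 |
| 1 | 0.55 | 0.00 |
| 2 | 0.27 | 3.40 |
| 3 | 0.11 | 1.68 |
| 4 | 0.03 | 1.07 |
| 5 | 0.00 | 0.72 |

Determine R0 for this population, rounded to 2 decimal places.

1.13

lx·mx by age: 0, 0, 0.918, 0.1848, 0.0321, 0
R0 = Σ lx·mx = 1.1349 → 1.13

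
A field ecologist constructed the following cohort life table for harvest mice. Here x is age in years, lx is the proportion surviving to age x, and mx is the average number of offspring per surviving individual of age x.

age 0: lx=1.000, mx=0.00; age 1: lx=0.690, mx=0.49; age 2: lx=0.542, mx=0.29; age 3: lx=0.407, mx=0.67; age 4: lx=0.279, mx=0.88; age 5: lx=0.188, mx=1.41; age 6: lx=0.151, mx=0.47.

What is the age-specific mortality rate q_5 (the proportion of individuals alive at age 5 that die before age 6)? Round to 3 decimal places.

q_5 = (l_5 − l_6) / l_5 = (0.188 − 0.151) / 0.188
     = 0.037 / 0.188 = 0.196809… → 0.197

0.197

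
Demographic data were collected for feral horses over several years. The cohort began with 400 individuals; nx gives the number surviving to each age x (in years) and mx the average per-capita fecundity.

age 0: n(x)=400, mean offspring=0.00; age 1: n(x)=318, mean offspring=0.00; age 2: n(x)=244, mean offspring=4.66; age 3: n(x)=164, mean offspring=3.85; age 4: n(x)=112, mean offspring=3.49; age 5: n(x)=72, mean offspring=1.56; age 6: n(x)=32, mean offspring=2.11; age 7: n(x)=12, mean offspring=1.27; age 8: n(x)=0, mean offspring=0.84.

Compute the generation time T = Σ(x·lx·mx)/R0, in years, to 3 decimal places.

2.890

lx = nx/n0 = nx/400: 1, 0.795, 0.61, 0.41, 0.28, 0.18, 0.08, 0.03, 0
lx·mx: 0, 0, 2.8426, 1.5785, 0.9772, 0.2808, 0.1688, 0.0381, 0 → R0 = 5.886
x·lx·mx: 0, 0, 5.6852, 4.7355, 3.9088, 1.404, 1.0128, 0.2667, 0 → Σ = 17.013
T = 17.013 / 5.886 = 2.890418… → 2.890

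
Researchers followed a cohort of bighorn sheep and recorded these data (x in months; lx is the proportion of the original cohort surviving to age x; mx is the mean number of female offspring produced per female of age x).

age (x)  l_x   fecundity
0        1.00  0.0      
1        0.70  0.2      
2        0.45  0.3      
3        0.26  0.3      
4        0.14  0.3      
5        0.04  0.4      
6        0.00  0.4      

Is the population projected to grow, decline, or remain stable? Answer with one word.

declining

R0 = Σ lx·mx = 0 + 0.14 + 0.135 + 0.078 + 0.042 + 0.016 + 0 = 0.411
R0 < 1, so the population is declining.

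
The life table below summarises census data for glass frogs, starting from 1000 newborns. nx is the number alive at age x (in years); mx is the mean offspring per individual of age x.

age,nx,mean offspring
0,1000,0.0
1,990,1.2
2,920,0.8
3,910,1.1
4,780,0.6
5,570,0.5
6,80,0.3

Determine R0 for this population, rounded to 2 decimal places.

3.70

lx = nx/n0 = nx/1000: 1, 0.99, 0.92, 0.91, 0.78, 0.57, 0.08
lx·mx by age: 0, 1.188, 0.736, 1.001, 0.468, 0.285, 0.024
R0 = Σ lx·mx = 3.702 → 3.70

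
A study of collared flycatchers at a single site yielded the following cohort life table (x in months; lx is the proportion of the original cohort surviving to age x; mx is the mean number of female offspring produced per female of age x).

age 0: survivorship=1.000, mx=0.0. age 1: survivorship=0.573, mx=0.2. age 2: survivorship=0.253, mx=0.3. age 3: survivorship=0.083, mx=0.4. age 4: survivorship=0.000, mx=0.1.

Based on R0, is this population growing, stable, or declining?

declining

R0 = Σ lx·mx = 0 + 0.1146 + 0.0759 + 0.0332 + 0 = 0.2237
R0 < 1, so the population is declining.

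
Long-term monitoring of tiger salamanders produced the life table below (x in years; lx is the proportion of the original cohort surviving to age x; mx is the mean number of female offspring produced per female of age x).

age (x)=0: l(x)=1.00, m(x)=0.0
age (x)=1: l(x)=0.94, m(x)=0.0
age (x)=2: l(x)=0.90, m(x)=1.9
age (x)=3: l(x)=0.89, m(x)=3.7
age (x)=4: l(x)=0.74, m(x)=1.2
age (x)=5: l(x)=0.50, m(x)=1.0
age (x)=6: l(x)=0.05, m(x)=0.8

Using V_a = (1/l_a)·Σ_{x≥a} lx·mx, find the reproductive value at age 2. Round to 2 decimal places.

lx·mx for x ≥ 2: 1.71, 3.293, 0.888, 0.5, 0.04 → sum = 6.431
V_2 = 6.431 / l_2 = 6.431 / 0.9 = 7.145556… → 7.15

7.15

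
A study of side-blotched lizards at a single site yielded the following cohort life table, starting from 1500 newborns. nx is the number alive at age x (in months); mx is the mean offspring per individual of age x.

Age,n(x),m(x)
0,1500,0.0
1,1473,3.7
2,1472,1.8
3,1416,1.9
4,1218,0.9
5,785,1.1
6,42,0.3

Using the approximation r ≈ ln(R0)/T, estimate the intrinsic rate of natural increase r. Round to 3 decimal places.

0.990

lx = nx/n0 = nx/1500: 1, 0.982, 0.98133…, 0.944, 0.812, 0.52333…, 0.028
R0 = Σ lx·mx = 0 + 3.6334 + 1.7664… + 1.7936 + 0.7308 + 0.57567… + 0.0084 = 8.508267…
Σ x·lx·mx = 18.398933…; T = 18.398933…/8.508267… = 2.16248…
r ≈ ln(R0)/T = ln(8.508267…)/2.16248… = 0.99009… → 0.990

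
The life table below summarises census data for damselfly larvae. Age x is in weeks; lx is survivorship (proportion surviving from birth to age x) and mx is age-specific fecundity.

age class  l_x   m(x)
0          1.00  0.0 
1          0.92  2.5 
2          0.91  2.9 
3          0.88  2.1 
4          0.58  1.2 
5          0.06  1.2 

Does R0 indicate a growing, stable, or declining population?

growing

R0 = Σ lx·mx = 0 + 2.3 + 2.639 + 1.848 + 0.696 + 0.072 = 7.555
R0 > 1, so the population is growing.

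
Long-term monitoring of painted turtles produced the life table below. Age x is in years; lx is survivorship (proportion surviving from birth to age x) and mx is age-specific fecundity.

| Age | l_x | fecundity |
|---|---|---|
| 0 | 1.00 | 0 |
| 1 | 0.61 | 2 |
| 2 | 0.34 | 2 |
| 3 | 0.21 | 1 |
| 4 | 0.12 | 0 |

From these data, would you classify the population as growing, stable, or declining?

growing

R0 = Σ lx·mx = 0 + 1.22 + 0.68 + 0.21 + 0 = 2.11
R0 > 1, so the population is growing.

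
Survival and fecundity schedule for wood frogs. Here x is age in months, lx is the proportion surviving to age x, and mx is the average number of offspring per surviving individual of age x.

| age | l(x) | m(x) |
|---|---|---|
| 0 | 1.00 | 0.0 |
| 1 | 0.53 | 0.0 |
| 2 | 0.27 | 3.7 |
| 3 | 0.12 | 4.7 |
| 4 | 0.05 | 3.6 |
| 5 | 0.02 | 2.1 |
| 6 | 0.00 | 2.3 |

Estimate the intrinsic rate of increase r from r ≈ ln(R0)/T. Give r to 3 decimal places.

R0 = Σ lx·mx = 0 + 0 + 0.999 + 0.564 + 0.18 + 0.042 + 0 = 1.785
Σ x·lx·mx = 4.62; T = 4.62/1.785 = 2.58824…
r ≈ ln(R0)/T = ln(1.785)/2.58824… = 0.22387… → 0.224

0.224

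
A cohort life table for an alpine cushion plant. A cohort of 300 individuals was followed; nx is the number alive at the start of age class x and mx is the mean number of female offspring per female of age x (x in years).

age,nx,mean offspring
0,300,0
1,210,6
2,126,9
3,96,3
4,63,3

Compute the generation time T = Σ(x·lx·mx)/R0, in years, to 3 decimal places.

lx = nx/n0 = nx/300: 1, 0.7, 0.42, 0.32, 0.21
lx·mx: 0, 4.2, 3.78, 0.96, 0.63 → R0 = 9.57
x·lx·mx: 0, 4.2, 7.56, 2.88, 2.52 → Σ = 17.16
T = 17.16 / 9.57 = 1.793103… → 1.793

1.793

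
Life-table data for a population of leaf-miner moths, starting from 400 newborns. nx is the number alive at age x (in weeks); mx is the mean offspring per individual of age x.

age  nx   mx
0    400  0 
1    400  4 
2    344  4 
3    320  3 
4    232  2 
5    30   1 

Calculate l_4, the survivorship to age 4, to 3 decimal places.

0.580

l_4 = n_4/n_0 = 232/400 = 0.58 → 0.580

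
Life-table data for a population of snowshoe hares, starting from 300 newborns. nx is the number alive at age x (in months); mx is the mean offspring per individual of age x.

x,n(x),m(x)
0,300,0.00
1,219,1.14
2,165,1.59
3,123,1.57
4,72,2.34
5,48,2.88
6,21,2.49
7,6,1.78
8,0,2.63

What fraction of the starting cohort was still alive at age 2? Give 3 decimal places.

0.550

l_2 = n_2/n_0 = 165/300 = 0.55 → 0.550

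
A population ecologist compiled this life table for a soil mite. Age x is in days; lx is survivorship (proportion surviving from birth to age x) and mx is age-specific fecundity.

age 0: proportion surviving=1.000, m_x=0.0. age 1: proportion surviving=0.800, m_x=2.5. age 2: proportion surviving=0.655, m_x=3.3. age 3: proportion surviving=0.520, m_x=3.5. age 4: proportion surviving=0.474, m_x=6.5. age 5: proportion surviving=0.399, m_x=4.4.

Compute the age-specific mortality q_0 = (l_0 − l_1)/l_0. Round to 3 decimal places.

q_0 = (l_0 − l_1) / l_0 = (1 − 0.8) / 1
     = 0.2 / 1 = 0.2 → 0.200

0.200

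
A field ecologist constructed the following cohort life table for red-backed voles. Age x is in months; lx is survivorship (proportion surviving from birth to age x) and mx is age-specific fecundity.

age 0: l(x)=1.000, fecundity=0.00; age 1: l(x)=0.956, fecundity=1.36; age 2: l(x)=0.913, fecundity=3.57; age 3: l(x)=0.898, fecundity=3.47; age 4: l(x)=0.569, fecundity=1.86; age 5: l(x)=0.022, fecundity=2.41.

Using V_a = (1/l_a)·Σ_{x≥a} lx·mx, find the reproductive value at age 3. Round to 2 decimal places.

4.71

lx·mx for x ≥ 3: 3.11606, 1.05834, 0.05302 → sum = 4.22742
V_3 = 4.22742 / l_3 = 4.22742 / 0.898 = 4.707595… → 4.71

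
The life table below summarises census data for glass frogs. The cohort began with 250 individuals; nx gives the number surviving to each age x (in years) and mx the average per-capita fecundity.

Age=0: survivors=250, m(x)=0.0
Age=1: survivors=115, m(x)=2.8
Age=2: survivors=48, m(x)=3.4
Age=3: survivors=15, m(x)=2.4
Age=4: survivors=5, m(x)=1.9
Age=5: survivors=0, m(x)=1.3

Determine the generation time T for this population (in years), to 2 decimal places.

lx = nx/n0 = nx/250: 1, 0.46, 0.192, 0.06, 0.02, 0
lx·mx: 0, 1.288, 0.6528, 0.144, 0.038, 0 → R0 = 2.1228
x·lx·mx: 0, 1.288, 1.3056, 0.432, 0.152, 0 → Σ = 3.1776
T = 3.1776 / 2.1228 = 1.496891… → 1.50

1.50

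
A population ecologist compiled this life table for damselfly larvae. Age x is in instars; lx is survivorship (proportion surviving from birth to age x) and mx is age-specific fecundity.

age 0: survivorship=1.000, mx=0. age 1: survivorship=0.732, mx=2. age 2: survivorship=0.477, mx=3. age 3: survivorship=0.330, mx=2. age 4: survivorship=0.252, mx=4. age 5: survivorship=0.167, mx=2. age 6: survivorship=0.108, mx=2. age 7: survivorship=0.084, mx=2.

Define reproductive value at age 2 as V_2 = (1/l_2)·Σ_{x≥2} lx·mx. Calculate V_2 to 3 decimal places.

8.002

lx·mx for x ≥ 2: 1.431, 0.66, 1.008, 0.334, 0.216, 0.168 → sum = 3.817
V_2 = 3.817 / l_2 = 3.817 / 0.477 = 8.002096… → 8.002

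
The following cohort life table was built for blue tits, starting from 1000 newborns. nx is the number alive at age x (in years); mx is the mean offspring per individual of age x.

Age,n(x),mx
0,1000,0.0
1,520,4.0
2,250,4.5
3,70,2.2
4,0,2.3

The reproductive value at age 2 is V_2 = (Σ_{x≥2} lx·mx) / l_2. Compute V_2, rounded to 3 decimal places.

5.116

lx = nx/n0 = nx/1000: 1, 0.52, 0.25, 0.07, 0
lx·mx for x ≥ 2: 1.125, 0.154, 0 → sum = 1.279
V_2 = 1.279 / l_2 = 1.279 / 0.25 = 5.116 → 5.116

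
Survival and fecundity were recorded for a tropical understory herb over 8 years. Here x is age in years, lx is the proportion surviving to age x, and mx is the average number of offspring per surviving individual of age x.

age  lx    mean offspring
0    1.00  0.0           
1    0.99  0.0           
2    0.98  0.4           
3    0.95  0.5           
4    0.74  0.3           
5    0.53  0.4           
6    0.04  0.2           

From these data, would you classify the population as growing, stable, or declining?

growing

R0 = Σ lx·mx = 0 + 0 + 0.392 + 0.475 + 0.222 + 0.212 + 0.008 = 1.309
R0 > 1, so the population is growing.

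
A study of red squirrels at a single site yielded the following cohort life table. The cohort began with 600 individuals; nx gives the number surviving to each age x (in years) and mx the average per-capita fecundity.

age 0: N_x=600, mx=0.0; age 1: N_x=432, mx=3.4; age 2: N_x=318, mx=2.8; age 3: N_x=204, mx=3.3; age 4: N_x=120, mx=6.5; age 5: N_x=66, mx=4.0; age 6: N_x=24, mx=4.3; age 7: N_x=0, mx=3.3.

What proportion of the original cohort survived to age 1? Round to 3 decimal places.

0.720

l_1 = n_1/n_0 = 432/600 = 0.72 → 0.720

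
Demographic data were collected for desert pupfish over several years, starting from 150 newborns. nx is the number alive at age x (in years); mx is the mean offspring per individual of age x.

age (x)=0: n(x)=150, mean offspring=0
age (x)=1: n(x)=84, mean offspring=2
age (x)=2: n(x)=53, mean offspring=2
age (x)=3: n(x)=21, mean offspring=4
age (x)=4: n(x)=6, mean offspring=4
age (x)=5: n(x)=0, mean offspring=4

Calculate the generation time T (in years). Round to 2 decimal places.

lx = nx/n0 = nx/150: 1, 0.56, 0.35333…, 0.14, 0.04, 0
lx·mx: 0, 1.12, 0.706667…, 0.56, 0.16, 0 → R0 = 2.546667…
x·lx·mx: 0, 1.12, 1.413333…, 1.68, 0.64, 0 → Σ = 4.853333…
T = 4.853333… / 2.546667… = 1.905759… → 1.91

1.91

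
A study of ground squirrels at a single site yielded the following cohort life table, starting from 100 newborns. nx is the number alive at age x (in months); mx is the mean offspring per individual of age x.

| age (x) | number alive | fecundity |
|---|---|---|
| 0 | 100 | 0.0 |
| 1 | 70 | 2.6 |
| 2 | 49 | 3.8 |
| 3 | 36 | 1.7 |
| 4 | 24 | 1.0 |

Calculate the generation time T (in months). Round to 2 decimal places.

1.84

lx = nx/n0 = nx/100: 1, 0.7, 0.49, 0.36, 0.24
lx·mx: 0, 1.82, 1.862, 0.612, 0.24 → R0 = 4.534
x·lx·mx: 0, 1.82, 3.724, 1.836, 0.96 → Σ = 8.34
T = 8.34 / 4.534 = 1.839435… → 1.84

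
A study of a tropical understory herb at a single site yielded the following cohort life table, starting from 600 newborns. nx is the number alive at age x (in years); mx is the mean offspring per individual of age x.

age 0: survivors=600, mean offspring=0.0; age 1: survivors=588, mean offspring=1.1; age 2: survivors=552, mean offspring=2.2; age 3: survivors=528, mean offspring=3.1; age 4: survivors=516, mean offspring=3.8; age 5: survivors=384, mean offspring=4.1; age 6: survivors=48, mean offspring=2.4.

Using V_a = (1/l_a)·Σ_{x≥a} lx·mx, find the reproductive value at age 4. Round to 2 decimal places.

7.07

lx = nx/n0 = nx/600: 1, 0.98, 0.92, 0.88, 0.86, 0.64, 0.08
lx·mx for x ≥ 4: 3.268, 2.624, 0.192 → sum = 6.084
V_4 = 6.084 / l_4 = 6.084 / 0.86 = 7.074419… → 7.07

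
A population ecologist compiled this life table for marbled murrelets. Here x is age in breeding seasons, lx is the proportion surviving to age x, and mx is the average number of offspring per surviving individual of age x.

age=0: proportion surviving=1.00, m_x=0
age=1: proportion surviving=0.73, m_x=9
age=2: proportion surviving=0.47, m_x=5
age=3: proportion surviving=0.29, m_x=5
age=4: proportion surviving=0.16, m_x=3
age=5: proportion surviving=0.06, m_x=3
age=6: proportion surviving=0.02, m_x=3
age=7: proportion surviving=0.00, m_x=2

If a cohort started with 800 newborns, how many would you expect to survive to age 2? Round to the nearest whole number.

Expected survivors = N0 · l_2 = 800 × 0.47 = 376 → 376

376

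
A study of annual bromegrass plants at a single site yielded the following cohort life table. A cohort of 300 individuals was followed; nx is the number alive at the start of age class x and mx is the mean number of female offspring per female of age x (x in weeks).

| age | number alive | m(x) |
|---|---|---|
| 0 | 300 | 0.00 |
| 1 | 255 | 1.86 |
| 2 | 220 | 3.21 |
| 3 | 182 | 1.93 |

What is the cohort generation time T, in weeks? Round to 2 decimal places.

lx = nx/n0 = nx/300: 1, 0.85, 0.73333…, 0.60667…
lx·mx: 0, 1.581, 2.354…, 1.170867… → R0 = 5.105867…
x·lx·mx: 0, 1.581, 4.708…, 3.5126… → Σ = 9.8016…
T = 9.8016… / 5.105867… = 1.919674… → 1.92

1.92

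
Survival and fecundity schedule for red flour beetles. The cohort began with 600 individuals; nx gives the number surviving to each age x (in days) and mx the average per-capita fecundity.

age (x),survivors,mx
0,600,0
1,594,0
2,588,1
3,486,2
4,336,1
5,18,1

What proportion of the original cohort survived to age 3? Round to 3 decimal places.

l_3 = n_3/n_0 = 486/600 = 0.81 → 0.810

0.810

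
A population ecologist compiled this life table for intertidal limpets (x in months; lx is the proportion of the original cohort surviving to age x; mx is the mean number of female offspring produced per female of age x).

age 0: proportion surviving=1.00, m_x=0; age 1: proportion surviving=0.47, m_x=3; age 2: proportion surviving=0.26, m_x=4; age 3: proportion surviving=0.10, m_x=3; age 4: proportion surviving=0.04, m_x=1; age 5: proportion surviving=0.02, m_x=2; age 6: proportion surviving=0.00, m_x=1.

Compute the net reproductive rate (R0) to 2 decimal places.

2.83

lx·mx by age: 0, 1.41, 1.04, 0.3, 0.04, 0.04, 0
R0 = Σ lx·mx = 2.83 → 2.83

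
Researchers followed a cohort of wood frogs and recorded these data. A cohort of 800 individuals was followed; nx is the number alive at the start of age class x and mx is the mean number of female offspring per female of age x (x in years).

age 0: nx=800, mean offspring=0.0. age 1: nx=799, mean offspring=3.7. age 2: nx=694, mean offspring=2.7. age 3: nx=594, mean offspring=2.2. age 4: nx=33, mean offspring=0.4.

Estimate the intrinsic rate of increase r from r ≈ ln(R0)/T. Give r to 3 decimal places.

1.175

lx = nx/n0 = nx/800: 1, 0.99875, 0.8675, 0.7425, 0.04125
R0 = Σ lx·mx = 0 + 3.69538… + 2.34225 + 1.6335 + 0.0165… = 7.687625
Σ x·lx·mx = 13.346375; T = 13.346375/7.687625 = 1.73609…
r ≈ ln(R0)/T = ln(7.687625)/1.73609… = 1.17483… → 1.175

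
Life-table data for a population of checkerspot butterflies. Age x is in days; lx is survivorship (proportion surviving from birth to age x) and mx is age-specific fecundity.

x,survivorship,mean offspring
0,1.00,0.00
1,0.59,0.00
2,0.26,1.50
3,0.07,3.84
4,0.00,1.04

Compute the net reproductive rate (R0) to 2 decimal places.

0.66

lx·mx by age: 0, 0, 0.39, 0.2688, 0
R0 = Σ lx·mx = 0.6588 → 0.66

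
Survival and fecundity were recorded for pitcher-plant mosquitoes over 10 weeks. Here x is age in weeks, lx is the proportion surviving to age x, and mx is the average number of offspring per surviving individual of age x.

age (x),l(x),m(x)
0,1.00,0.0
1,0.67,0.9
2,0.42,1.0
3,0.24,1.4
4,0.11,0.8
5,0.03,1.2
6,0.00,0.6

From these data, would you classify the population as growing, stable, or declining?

growing

R0 = Σ lx·mx = 0 + 0.603 + 0.42 + 0.336 + 0.088 + 0.036 + 0 = 1.483
R0 > 1, so the population is growing.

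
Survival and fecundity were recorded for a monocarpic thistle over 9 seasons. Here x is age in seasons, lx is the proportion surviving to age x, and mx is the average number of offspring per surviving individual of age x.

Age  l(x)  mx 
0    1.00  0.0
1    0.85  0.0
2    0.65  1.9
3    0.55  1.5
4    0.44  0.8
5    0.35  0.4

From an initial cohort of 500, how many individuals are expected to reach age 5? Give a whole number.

Expected survivors = N0 · l_5 = 500 × 0.35 = 175 → 175

175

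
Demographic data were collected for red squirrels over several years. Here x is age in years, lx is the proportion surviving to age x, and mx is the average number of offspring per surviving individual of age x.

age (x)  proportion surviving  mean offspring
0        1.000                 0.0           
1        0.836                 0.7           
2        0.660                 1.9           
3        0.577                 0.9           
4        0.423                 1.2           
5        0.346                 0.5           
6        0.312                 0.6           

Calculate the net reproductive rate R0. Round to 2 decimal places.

lx·mx by age: 0, 0.5852, 1.254, 0.5193, 0.5076, 0.173, 0.1872
R0 = Σ lx·mx = 3.2263 → 3.23

3.23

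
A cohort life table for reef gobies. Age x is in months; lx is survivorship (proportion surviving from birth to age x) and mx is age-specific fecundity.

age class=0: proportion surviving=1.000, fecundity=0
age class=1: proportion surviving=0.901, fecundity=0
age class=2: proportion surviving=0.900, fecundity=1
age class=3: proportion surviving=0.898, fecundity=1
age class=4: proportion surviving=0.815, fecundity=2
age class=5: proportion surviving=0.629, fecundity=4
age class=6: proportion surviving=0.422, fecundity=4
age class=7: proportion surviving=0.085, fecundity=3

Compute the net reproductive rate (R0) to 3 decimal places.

7.887

lx·mx by age: 0, 0, 0.9, 0.898, 1.63, 2.516, 1.688, 0.255
R0 = Σ lx·mx = 7.887 → 7.887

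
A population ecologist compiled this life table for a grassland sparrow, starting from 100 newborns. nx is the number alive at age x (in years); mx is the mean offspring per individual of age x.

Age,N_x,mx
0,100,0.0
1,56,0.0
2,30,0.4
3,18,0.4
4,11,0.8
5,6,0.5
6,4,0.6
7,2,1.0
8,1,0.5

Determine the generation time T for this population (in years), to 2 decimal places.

3.57

lx = nx/n0 = nx/100: 1, 0.56, 0.3, 0.18, 0.11, 0.06, 0.04, 0.02, 0.01
lx·mx: 0, 0, 0.12, 0.072, 0.088, 0.03, 0.024, 0.02, 0.005 → R0 = 0.359
x·lx·mx: 0, 0, 0.24, 0.216, 0.352, 0.15, 0.144, 0.14, 0.04 → Σ = 1.282
T = 1.282 / 0.359 = 3.571031… → 3.57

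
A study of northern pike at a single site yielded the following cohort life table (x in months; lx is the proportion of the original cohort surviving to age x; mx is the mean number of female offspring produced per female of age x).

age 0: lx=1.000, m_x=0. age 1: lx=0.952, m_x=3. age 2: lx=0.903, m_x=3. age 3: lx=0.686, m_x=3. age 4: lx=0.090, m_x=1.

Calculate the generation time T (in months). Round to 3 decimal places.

lx·mx: 0, 2.856, 2.709, 2.058, 0.09 → R0 = 7.713
x·lx·mx: 0, 2.856, 5.418, 6.174, 0.36 → Σ = 14.808
T = 14.808 / 7.713 = 1.919876… → 1.920

1.920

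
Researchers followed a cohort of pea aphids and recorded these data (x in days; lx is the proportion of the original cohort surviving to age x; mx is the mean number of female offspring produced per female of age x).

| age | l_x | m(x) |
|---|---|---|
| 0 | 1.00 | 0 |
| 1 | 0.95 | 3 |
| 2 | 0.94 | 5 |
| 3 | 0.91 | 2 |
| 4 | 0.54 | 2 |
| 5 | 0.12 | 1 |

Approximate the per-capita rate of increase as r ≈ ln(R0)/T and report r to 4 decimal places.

1.1014

R0 = Σ lx·mx = 0 + 2.85 + 4.7 + 1.82 + 1.08 + 0.12 = 10.57
Σ x·lx·mx = 22.63; T = 22.63/10.57 = 2.14096…
r ≈ ln(R0)/T = ln(10.57)/2.14096… = 1.101382… → 1.1014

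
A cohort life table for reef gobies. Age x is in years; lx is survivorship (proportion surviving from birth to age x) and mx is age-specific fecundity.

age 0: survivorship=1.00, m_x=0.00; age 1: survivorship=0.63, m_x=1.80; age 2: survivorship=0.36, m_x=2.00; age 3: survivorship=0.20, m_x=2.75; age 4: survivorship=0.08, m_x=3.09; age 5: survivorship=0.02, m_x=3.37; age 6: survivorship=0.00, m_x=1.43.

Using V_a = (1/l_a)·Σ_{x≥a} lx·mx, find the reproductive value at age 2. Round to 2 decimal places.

4.40

lx·mx for x ≥ 2: 0.72, 0.55, 0.2472, 0.0674, 0 → sum = 1.5846
V_2 = 1.5846 / l_2 = 1.5846 / 0.36 = 4.401667… → 4.40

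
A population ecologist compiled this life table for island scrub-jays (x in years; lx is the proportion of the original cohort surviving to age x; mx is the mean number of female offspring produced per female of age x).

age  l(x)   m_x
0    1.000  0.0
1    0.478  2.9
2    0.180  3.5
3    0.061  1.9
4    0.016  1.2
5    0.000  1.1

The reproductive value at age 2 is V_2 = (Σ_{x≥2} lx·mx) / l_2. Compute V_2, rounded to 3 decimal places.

lx·mx for x ≥ 2: 0.63, 0.1159, 0.0192, 0 → sum = 0.7651
V_2 = 0.7651 / l_2 = 0.7651 / 0.18 = 4.250556… → 4.251

4.251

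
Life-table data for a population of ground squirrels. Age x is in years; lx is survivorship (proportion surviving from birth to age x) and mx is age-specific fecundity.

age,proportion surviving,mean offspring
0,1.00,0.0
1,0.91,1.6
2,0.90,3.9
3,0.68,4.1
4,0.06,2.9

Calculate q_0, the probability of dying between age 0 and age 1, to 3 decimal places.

q_0 = (l_0 − l_1) / l_0 = (1 − 0.91) / 1
     = 0.09 / 1 = 0.09 → 0.090

0.090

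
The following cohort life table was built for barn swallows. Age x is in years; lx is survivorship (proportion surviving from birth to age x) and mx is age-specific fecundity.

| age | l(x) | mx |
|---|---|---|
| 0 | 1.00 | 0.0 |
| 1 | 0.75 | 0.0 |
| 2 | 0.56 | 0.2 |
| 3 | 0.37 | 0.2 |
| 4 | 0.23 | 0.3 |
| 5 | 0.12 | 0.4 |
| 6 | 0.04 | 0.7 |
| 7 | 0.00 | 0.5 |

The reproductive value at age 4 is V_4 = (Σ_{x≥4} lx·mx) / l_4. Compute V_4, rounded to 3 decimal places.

0.630

lx·mx for x ≥ 4: 0.069, 0.048, 0.028, 0 → sum = 0.145
V_4 = 0.145 / l_4 = 0.145 / 0.23 = 0.630435… → 0.630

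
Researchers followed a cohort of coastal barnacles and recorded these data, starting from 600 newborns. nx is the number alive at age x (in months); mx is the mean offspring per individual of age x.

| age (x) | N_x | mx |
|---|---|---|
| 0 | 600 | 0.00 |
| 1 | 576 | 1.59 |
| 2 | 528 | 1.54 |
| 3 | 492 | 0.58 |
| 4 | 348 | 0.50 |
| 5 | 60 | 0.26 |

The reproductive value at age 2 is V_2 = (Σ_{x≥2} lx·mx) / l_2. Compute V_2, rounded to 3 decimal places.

2.440

lx = nx/n0 = nx/600: 1, 0.96, 0.88, 0.82, 0.58, 0.1
lx·mx for x ≥ 2: 1.3552, 0.4756, 0.29, 0.026 → sum = 2.1468
V_2 = 2.1468 / l_2 = 2.1468 / 0.88 = 2.439545… → 2.440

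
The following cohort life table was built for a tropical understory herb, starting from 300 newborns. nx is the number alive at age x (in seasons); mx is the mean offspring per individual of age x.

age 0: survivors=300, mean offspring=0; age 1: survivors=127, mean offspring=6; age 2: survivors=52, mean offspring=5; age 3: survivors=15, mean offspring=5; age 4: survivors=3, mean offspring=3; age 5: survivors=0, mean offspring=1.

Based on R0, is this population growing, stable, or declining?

lx = nx/n0 = nx/300: 1, 0.42333…, 0.17333…, 0.05, 0.01, 0
R0 = Σ lx·mx = 0 + 2.54… + 0.866667… + 0.25 + 0.03 + 0 = 3.686667…
R0 > 1, so the population is growing.

growing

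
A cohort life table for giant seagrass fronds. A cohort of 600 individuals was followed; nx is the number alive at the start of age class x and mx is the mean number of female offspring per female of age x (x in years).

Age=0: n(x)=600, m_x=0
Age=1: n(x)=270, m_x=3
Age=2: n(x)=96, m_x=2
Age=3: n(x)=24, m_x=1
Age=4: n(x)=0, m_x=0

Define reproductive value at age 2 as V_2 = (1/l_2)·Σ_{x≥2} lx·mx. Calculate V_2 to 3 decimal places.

lx = nx/n0 = nx/600: 1, 0.45, 0.16, 0.04, 0
lx·mx for x ≥ 2: 0.32, 0.04, 0 → sum = 0.36
V_2 = 0.36 / l_2 = 0.36 / 0.16 = 2.25 → 2.250

2.250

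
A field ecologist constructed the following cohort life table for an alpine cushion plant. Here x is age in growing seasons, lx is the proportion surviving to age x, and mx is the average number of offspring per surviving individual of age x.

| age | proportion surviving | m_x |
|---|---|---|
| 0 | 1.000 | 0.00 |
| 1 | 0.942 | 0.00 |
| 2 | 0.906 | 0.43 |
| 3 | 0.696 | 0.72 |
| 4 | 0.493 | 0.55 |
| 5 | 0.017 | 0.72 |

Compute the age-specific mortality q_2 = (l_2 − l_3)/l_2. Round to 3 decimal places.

q_2 = (l_2 − l_3) / l_2 = (0.906 − 0.696) / 0.906
     = 0.21 / 0.906 = 0.231788… → 0.232

0.232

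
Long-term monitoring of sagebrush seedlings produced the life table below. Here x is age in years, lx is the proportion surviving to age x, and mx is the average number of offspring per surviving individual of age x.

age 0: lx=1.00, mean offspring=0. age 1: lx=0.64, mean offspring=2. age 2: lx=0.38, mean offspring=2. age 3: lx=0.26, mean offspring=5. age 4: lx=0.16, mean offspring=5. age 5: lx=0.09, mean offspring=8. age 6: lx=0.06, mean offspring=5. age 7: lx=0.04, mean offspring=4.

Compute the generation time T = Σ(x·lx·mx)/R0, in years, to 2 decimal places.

lx·mx: 0, 1.28, 0.76, 1.3, 0.8, 0.72, 0.3, 0.16 → R0 = 5.32
x·lx·mx: 0, 1.28, 1.52, 3.9, 3.2, 3.6, 1.8, 1.12 → Σ = 16.42
T = 16.42 / 5.32 = 3.086466… → 3.09

3.09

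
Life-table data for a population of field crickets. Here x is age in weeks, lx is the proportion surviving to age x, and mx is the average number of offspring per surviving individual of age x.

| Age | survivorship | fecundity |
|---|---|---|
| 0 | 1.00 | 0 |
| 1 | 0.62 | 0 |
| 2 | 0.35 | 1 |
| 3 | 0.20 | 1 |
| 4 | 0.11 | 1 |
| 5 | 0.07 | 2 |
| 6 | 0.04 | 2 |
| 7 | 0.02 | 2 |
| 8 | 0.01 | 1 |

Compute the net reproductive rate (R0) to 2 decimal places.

lx·mx by age: 0, 0, 0.35, 0.2, 0.11, 0.14, 0.08, 0.04, 0.01
R0 = Σ lx·mx = 0.93 → 0.93

0.93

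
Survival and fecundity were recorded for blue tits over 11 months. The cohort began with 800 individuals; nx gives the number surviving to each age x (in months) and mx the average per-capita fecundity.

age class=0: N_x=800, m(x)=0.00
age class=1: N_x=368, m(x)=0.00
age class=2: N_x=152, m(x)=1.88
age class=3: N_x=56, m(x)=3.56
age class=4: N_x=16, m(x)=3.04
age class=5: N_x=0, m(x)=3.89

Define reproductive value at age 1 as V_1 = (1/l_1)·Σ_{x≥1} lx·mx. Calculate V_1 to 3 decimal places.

lx = nx/n0 = nx/800: 1, 0.46, 0.19, 0.07, 0.02, 0
lx·mx for x ≥ 1: 0, 0.3572, 0.2492, 0.0608, 0 → sum = 0.6672
V_1 = 0.6672 / l_1 = 0.6672 / 0.46 = 1.450435… → 1.450

1.450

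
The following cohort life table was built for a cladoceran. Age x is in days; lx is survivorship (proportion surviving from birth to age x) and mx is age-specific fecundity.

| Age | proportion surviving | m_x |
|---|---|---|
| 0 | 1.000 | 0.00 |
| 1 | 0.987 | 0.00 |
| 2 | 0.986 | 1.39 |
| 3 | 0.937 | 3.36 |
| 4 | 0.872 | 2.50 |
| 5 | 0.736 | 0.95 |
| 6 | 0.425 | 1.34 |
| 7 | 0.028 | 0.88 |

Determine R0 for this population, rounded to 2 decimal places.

lx·mx by age: 0, 0, 1.37054, 3.14832, 2.18, 0.6992, 0.5695, 0.02464
R0 = Σ lx·mx = 7.9922 → 7.99

7.99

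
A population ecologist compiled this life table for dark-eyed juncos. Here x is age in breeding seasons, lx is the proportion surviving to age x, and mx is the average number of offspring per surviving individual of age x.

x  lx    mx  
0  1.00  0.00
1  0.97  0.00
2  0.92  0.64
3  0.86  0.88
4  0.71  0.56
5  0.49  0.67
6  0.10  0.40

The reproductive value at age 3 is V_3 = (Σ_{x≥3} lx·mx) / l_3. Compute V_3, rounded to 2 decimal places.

1.77

lx·mx for x ≥ 3: 0.7568, 0.3976, 0.3283, 0.04 → sum = 1.5227
V_3 = 1.5227 / l_3 = 1.5227 / 0.86 = 1.770581… → 1.77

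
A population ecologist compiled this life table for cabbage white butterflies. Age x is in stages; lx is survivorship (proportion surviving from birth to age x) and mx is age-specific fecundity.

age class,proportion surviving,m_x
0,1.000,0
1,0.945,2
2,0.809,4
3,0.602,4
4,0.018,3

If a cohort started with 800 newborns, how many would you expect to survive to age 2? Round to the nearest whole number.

647

Expected survivors = N0 · l_2 = 800 × 0.809 = 647.2 → 647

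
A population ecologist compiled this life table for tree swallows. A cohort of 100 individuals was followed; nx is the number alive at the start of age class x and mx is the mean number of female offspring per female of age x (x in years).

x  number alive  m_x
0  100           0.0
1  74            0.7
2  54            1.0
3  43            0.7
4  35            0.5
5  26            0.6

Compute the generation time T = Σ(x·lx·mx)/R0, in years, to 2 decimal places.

lx = nx/n0 = nx/100: 1, 0.74, 0.54, 0.43, 0.35, 0.26
lx·mx: 0, 0.518, 0.54, 0.301, 0.175, 0.156 → R0 = 1.69
x·lx·mx: 0, 0.518, 1.08, 0.903, 0.7, 0.78 → Σ = 3.981
T = 3.981 / 1.69 = 2.355621… → 2.36

2.36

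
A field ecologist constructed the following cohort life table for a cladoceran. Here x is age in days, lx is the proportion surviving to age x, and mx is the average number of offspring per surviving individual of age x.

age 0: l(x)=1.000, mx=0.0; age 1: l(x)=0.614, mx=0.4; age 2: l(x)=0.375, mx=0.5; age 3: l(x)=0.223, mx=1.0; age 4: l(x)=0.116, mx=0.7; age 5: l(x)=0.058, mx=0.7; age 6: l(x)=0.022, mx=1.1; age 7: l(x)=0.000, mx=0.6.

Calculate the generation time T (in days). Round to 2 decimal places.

2.45

lx·mx: 0, 0.2456, 0.1875, 0.223, 0.0812, 0.0406, 0.0242, 0 → R0 = 0.8021
x·lx·mx: 0, 0.2456, 0.375, 0.669, 0.3248, 0.203, 0.1452, 0 → Σ = 1.9626
T = 1.9626 / 0.8021 = 2.446827… → 2.45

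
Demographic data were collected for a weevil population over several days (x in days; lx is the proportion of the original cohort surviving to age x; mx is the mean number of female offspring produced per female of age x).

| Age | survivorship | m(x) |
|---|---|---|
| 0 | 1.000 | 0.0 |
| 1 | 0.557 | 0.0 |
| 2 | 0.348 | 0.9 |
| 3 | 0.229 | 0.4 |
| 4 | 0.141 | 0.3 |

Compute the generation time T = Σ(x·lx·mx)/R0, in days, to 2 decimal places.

lx·mx: 0, 0, 0.3132, 0.0916, 0.0423 → R0 = 0.4471
x·lx·mx: 0, 0, 0.6264, 0.2748, 0.1692 → Σ = 1.0704
T = 1.0704 / 0.4471 = 2.394095… → 2.39

2.39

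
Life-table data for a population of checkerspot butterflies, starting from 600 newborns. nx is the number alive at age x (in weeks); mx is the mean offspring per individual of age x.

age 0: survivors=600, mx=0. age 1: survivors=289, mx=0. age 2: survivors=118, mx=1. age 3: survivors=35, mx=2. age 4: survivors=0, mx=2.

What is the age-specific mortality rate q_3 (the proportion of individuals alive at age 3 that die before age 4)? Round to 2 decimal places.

lx = nx/n0 = nx/600: 1, 0.48167…, 0.19667…, 0.05833…, 0
q_3 = (l_3 − l_4) / l_3 = (0.058333… − 0) / 0.058333…
     = 0.058333… / 0.058333… = 1 → 1.00

1.00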